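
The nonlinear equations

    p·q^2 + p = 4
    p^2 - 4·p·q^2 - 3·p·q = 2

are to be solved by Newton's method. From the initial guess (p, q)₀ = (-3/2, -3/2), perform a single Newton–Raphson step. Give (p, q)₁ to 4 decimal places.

(7.2222, -5.8272)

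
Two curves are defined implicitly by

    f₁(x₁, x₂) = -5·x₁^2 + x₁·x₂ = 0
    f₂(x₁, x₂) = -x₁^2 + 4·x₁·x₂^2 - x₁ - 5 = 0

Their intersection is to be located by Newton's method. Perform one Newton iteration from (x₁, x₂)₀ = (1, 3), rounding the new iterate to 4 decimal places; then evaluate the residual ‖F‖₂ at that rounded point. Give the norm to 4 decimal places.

7.2812

At (1, 3): F = (-2.0000, 29.0000).
Jacobian J = [[-10·x₁ + x₂, x₁], [-2·x₁ + 4·x₂^2 - 1, 8·x₁·x₂]].
At the point, J = [[-7.0000, 1.0000], [33.0000, 24.0000]] (det J = -201.0000).
Solving J·Δ = −F gives Δ = (-0.3831, -0.6816).
Then the next iterate is (x₁, x₂)₁ = (0.6169, 2.3184).
Re-evaluating at (0.6169, 2.3184): F = (-0.472607, 7.265831), so ‖F‖₂ = 7.2812.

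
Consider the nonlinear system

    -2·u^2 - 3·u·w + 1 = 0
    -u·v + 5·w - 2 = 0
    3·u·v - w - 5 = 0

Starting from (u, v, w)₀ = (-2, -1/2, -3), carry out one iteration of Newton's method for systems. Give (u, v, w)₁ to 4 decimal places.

At (-2, -1/2, -3): F = (-25.0000, -18.0000, 1.0000).
Jacobian J = [[-4·u - 3·w, 0, -3·u], [-v, -u, 5], [3·v, 3·u, -1]].
At the point, J = [[17.0000, 0.0000, 6.0000], [0.5000, 2.0000, 5.0000], [-1.5000, -6.0000, -1.0000]] (det J = 476.0000).
Solving J·Δ = −F gives Δ = (0.1345, -0.4979, 3.7857).
Then the next iterate is (u, v, w)₁ = (-1.8655, -0.9979, 0.7857).

(-1.8655, -0.9979, 0.7857)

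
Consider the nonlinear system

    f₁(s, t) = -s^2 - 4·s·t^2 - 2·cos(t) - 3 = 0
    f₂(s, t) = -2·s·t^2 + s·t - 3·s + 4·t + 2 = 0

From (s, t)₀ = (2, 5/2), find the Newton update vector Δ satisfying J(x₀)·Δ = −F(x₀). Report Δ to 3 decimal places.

At (2, 5/2): F = (-55.39771, -14.000).
Jacobian J = [[-2·s - 4·t^2, -8·s·t + 2·sin(t)], [-2·t^2 + t - 3, -4·s·t + s + 4]].
At the point, J = [[-29.000, -38.80306], [-13.000, -14.000]] (det J = -98.43972).
Solving J·Δ = −F gives Δ = (2.360, -3.191).

(2.360, -3.191)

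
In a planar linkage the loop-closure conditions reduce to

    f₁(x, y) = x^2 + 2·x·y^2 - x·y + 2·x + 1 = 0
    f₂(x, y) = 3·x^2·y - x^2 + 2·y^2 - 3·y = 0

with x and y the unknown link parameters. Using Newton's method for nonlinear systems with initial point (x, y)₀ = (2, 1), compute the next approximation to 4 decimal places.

At (2, 1): F = (11.0000, 7.0000).
Jacobian J = [[2·x + 2·y^2 - y + 2, 4·x·y - x], [6·x·y - 2·x, 3·x^2 + 4·y - 3]].
At the point, J = [[7.0000, 6.0000], [8.0000, 13.0000]] (det J = 43.0000).
Solving J·Δ = −F gives Δ = (-2.3488, 0.9070).
Then the next iterate is (x, y)₁ = (-0.3488, 1.9070).

(-0.3488, 1.9070)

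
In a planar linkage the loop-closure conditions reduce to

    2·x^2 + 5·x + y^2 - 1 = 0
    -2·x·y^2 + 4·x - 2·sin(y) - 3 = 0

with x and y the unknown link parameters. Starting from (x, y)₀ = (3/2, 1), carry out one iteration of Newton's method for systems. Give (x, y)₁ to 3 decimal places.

At (3/2, 1): F = (12.000, -1.68294).
Jacobian J = [[4·x + 5, 2·y], [-2·y^2 + 4, -4·x·y - 2·cos(y)]].
At the point, J = [[11.000, 2.000], [2.000, -7.08060]] (det J = -81.88665).
Solving J·Δ = −F gives Δ = (-0.997, -0.519).
Then the next iterate is (x, y)₁ = (0.503, 0.481).

(0.503, 0.481)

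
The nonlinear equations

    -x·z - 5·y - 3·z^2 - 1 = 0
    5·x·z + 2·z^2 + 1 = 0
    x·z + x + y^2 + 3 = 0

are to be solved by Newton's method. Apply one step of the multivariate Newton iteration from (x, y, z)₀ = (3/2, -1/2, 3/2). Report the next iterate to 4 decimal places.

(-3.5417, -3.7639, 3.0602)

At (3/2, -1/2, 3/2): F = (-7.5000, 16.7500, 7.0000).
Jacobian J = [[-z, -5, -x - 6·z], [5·z, 0, 5·x + 4·z], [z + 1, 2·y, x]].
At the point, J = [[-1.5000, -5.0000, -10.5000], [7.5000, 0.0000, 13.5000], [2.5000, -1.0000, 1.5000]] (det J = -54.0000).
Solving J·Δ = −F gives Δ = (-5.0417, -3.2639, 1.5602).
Then the next iterate is (x, y, z)₁ = (-3.5417, -3.7639, 3.0602).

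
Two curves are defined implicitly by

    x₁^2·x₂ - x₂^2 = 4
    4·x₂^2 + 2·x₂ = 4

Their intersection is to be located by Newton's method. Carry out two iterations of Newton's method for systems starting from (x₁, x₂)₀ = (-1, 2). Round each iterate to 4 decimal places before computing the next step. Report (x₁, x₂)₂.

At (-1, 2): F = (-6.0000, 16.0000).
Jacobian J = [[2·x₁·x₂, x₁^2 - 2·x₂], [0, 8·x₂ + 2]].
At the point, J = [[-4.0000, -3.0000], [0.0000, 18.0000]] (det J = -72.0000).
Solving J·Δ = −F gives Δ = (-0.8333, -0.8889).
Then the next iterate is (x₁, x₂)₁ = (-1.8333, 1.1111).
Round to (-1.8333, 1.1111) and repeat: F = (-1.500148, 3.160373), J = [[-4.073959, 1.138789], [0.0000, 10.8888]].
Δ = (-0.4494, -0.2902), so (x₁, x₂)₂ = (-2.2827, 0.8209).

(-2.2827, 0.8209)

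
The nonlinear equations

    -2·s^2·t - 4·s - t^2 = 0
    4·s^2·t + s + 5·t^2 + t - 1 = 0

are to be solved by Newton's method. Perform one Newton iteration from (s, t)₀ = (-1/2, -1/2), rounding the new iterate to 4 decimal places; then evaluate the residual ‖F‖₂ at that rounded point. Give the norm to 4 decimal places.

At (-1/2, -1/2): F = (2.0000, -1.2500).
Jacobian J = [[-4·s·t - 4, -2·s^2 - 2·t], [8·s·t + 1, 4·s^2 + 10·t + 1]].
At the point, J = [[-5.0000, 0.5000], [3.0000, -3.0000]] (det J = 13.5000).
Solving J·Δ = −F gives Δ = (0.3981, -0.0185).
Then the next iterate is (s, t)₁ = (-0.1019, -0.5185).
Re-evaluating at (-0.1019, -0.5185): F = (0.149526, -0.297724), so ‖F‖₂ = 0.3332.

0.3332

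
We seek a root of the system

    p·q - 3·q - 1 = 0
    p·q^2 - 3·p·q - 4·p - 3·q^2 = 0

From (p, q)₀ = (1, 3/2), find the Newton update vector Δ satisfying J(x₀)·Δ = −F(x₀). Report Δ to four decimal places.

(0.3846, -1.7115)

At (1, 3/2): F = (-4.0000, -13.0000).
Jacobian J = [[q, p - 3], [q^2 - 3·q - 4, 2·p·q - 3·p - 6·q]].
At the point, J = [[1.5000, -2.0000], [-6.2500, -9.0000]] (det J = -26.0000).
Solving J·Δ = −F gives Δ = (0.3846, -1.7115).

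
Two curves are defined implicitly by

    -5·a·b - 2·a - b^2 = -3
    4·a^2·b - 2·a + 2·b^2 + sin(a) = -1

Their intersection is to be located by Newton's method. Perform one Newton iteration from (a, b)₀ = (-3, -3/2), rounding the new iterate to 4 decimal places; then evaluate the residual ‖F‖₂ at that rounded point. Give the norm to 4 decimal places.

11.8979

At (-3, -3/2): F = (-15.7500, -42.641120).
Jacobian J = [[-5·b - 2, -5·a - 2·b], [8·a·b + cos(a) - 2, 4·a^2 + 4·b]].
At the point, J = [[5.5000, 18.0000], [33.010008, 30.0000]] (det J = -429.180135).
Solving J·Δ = −F gives Δ = (0.6875, 0.6649).
Then the next iterate is (a, b)₁ = (-2.3125, -0.8351).
Re-evaluating at (-2.3125, -0.8351): F = (-2.728236, -11.580846), so ‖F‖₂ = 11.8979.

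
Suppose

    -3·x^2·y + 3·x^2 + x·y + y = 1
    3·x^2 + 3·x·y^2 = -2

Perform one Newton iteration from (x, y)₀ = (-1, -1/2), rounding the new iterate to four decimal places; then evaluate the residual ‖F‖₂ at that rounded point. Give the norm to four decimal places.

1.2719

At (-1, -1/2): F = (3.5000, 4.2500).
Jacobian J = [[-6·x·y + 6·x + y, -3·x^2 + x + 1], [6·x + 3·y^2, 6·x·y]].
At the point, J = [[-9.5000, -3.0000], [-5.2500, 3.0000]] (det J = -44.2500).
Solving J·Δ = −F gives Δ = (0.5254, -0.4972).
Then the next iterate is (x, y)₁ = (-0.4746, -0.9972).
Re-evaluating at (-0.4746, -0.9972): F = (-0.174350, 1.259898), so ‖F‖₂ = 1.2719.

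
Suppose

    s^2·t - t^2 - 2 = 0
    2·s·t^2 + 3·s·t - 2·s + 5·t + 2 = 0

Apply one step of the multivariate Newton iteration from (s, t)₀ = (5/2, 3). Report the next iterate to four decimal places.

At (5/2, 3): F = (7.7500, 79.5000).
Jacobian J = [[2·s·t, s^2 - 2·t], [2·t^2 + 3·t - 2, 4·s·t + 3·s + 5]].
At the point, J = [[15.0000, 0.2500], [25.0000, 42.5000]] (det J = 631.2500).
Solving J·Δ = −F gives Δ = (-0.4903, -1.5822).
Then the next iterate is (s, t)₁ = (2.0097, 1.4178).

(2.0097, 1.4178)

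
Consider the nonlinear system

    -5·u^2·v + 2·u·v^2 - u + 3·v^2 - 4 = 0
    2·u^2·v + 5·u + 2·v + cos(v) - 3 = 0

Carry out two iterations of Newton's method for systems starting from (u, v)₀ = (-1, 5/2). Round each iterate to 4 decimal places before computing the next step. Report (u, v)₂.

(-0.7102, 2.4365)

At (-1, 5/2): F = (-9.2500, 1.198856).
Jacobian J = [[-10·u·v + 2·v^2 - 1, -5·u^2 + 4·u·v + 6·v], [4·u·v + 5, 2·u^2 - sin(v) + 2]].
At the point, J = [[36.5000, 0.0000], [-5.0000, 3.401528]] (det J = 124.155767).
Solving J·Δ = −F gives Δ = (0.2534, 0.0201).
Then the next iterate is (u, v)₁ = (-0.7466, 2.5201).
Round to (-0.7466, 2.5201) and repeat: F = (-0.707522, 0.303655), J = [[30.516875, 4.807516], [-2.526027, 2.532574]].
Δ = (0.0364, -0.0836), so (u, v)₂ = (-0.7102, 2.4365).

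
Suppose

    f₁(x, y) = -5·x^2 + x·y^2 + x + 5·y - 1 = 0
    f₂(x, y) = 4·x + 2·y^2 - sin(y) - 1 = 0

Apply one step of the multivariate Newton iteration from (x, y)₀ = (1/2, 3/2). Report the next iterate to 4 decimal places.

(0.8161, 0.5274)

At (1/2, 3/2): F = (6.8750, 4.502505).
Jacobian J = [[-10·x + y^2 + 1, 2·x·y + 5], [4, 4·y - cos(y)]].
At the point, J = [[-1.7500, 6.5000], [4.0000, 5.929263]] (det J = -36.376210).
Solving J·Δ = −F gives Δ = (0.3161, -0.9726).
Then the next iterate is (x, y)₁ = (0.8161, 0.5274).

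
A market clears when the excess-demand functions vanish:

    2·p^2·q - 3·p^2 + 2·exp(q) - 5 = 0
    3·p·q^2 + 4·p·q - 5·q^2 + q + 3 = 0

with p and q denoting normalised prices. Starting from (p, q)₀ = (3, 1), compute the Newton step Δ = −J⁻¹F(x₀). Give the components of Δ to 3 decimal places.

(-2.236, -0.207)

At (3, 1): F = (-8.56344, 20.000).
Jacobian J = [[4·p·q - 6·p, 2·p^2 + 2·exp(q)], [3·q^2 + 4·q, 6·p·q + 4·p - 10·q + 1]].
At the point, J = [[-6.000, 23.43656], [7.000, 21.000]] (det J = -290.05595).
Solving J·Δ = −F gives Δ = (-2.236, -0.207).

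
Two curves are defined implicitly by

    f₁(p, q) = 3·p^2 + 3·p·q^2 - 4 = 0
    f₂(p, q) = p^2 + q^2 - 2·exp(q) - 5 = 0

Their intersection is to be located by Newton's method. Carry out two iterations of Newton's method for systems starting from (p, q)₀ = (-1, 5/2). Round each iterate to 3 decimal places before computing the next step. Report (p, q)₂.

At (-1, 5/2): F = (-19.750, -22.11499).
Jacobian J = [[6·p + 3·q^2, 6·p·q], [2·p, 2·q - 2·exp(q)]].
At the point, J = [[12.750, -15.000], [-2.000, -19.36499]] (det J = -276.90360).
Solving J·Δ = −F gives Δ = (0.183, -1.161).
Then the next iterate is (p, q)₁ = (-0.817, 1.339).
Round to (-0.817, 1.339) and repeat: F = (-6.39198, -10.17004), J = [[0.47676, -6.56378], [-1.634, -4.95245]].
Δ = (-2.682, -1.169), so (p, q)₂ = (-3.499, 0.170).

(-3.499, 0.170)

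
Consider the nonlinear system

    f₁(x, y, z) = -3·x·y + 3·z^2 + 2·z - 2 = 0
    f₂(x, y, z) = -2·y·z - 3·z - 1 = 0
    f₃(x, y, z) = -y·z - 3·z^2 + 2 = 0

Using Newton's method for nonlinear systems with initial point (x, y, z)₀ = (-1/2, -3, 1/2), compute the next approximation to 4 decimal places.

At (-1/2, -3, 1/2): F = (-4.7500, 0.5000, 2.7500).
Jacobian J = [[-3·y, -3·x, 6·z + 2], [0, -2·z, -2·y - 3], [0, -z, -y - 6·z]].
At the point, J = [[9.0000, 1.5000, 5.0000], [0.0000, -1.0000, 3.0000], [0.0000, -0.5000, 0.0000]] (det J = 13.5000).
Solving J·Δ = −F gives Δ = (-1.3148, 5.5000, 1.6667).
Then the next iterate is (x, y, z)₁ = (-1.8148, 2.5000, 2.1667).

(-1.8148, 2.5000, 2.1667)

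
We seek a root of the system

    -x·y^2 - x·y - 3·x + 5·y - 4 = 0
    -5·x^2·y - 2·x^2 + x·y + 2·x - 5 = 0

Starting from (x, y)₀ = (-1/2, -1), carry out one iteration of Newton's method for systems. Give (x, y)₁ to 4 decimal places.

At (-1/2, -1): F = (-7.5000, -4.7500).
Jacobian J = [[-y^2 - y - 3, -2·x·y - x + 5], [-10·x·y - 4·x + y + 2, -5·x^2 + x]].
At the point, J = [[-3.0000, 4.5000], [-2.0000, -1.7500]] (det J = 14.2500).
Solving J·Δ = −F gives Δ = (-2.4211, 0.0526).
Then the next iterate is (x, y)₁ = (-2.9211, -0.9474).

(-2.9211, -0.9474)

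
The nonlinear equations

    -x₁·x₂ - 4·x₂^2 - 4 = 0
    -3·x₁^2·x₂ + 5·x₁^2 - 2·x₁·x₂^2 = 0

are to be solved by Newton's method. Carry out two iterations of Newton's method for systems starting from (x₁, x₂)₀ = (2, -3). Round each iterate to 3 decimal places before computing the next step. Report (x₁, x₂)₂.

At (2, -3): F = (-34.000, 20.000).
Jacobian J = [[-x₂, -x₁ - 8·x₂], [-6·x₁·x₂ + 10·x₁ - 2·x₂^2, -3·x₁^2 - 4·x₁·x₂]].
At the point, J = [[3.000, 22.000], [38.000, 12.000]] (det J = -800.000).
Solving J·Δ = −F gives Δ = (-1.060, 1.690).
Then the next iterate is (x₁, x₂)₁ = (0.940, -1.310).
Round to (0.940, -1.310) and repeat: F = (-9.633, 4.66428), J = [[1.310, 9.540], [13.35620, 2.27480]].
Δ = (-0.534, 1.083), so (x₁, x₂)₂ = (0.406, -0.227).

(0.406, -0.227)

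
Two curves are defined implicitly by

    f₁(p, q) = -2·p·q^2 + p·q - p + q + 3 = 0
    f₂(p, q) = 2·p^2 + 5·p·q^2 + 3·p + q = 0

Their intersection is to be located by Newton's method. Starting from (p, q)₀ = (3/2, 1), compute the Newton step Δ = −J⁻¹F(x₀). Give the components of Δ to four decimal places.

(-4.5441, 2.8824)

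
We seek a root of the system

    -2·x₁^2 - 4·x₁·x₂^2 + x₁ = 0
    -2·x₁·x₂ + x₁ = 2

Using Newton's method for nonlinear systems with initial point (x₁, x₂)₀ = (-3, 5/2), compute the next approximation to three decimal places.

(-1.357, 1.929)

At (-3, 5/2): F = (54.000, 10.000).
Jacobian J = [[-4·x₁ - 4·x₂^2 + 1, -8·x₁·x₂], [-2·x₂ + 1, -2·x₁]].
At the point, J = [[-12.000, 60.000], [-4.000, 6.000]] (det J = 168.000).
Solving J·Δ = −F gives Δ = (1.643, -0.571).
Then the next iterate is (x₁, x₂)₁ = (-1.357, 1.929).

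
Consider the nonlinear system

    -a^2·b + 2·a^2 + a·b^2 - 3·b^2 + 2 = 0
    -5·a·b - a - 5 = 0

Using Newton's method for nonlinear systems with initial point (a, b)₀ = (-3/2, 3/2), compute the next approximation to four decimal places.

(-0.9576, 1.0814)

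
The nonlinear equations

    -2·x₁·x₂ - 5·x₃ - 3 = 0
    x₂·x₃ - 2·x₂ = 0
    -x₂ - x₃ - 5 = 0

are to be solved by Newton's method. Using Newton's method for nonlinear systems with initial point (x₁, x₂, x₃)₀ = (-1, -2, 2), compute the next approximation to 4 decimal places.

(5.7500, -7.0000, 2.0000)

At (-1, -2, 2): F = (-17.0000, 0.0000, -5.0000).
Jacobian J = [[-2·x₂, -2·x₁, -5], [0, x₃ - 2, x₂], [0, -1, -1]].
At the point, J = [[4.0000, 2.0000, -5.0000], [0.0000, 0.0000, -2.0000], [0.0000, -1.0000, -1.0000]] (det J = -8.0000).
Solving J·Δ = −F gives Δ = (6.7500, -5.0000, 0.0000).
Then the next iterate is (x₁, x₂, x₃)₁ = (5.7500, -7.0000, 2.0000).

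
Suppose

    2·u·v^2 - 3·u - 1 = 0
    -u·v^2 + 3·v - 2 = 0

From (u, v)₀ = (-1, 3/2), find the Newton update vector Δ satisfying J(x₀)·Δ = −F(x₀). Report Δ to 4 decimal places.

At (-1, 3/2): F = (-2.5000, 4.7500).
Jacobian J = [[2·v^2 - 3, 4·u·v], [-v^2, -2·u·v + 3]].
At the point, J = [[1.5000, -6.0000], [-2.2500, 6.0000]] (det J = -4.5000).
Solving J·Δ = −F gives Δ = (3.0000, 0.3333).

(3.0000, 0.3333)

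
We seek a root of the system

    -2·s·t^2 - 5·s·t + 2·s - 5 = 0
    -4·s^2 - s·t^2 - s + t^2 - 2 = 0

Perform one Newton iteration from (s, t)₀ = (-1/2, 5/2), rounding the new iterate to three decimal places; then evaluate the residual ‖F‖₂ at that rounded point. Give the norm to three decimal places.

At (-1/2, 5/2): F = (6.500, 6.875).
Jacobian J = [[-2·t^2 - 5·t + 2, -4·s·t - 5·s], [-8·s - t^2 - 1, -2·s·t + 2·t]].
At the point, J = [[-23.000, 7.500], [-3.250, 7.500]] (det J = -148.125).
Solving J·Δ = −F gives Δ = (-0.019, -0.925).
Then the next iterate is (s, t)₁ = (-0.519, 1.575).
Re-evaluating at (-0.519, 1.575): F = (0.62401, 1.20963), so ‖F‖₂ = 1.361.

1.361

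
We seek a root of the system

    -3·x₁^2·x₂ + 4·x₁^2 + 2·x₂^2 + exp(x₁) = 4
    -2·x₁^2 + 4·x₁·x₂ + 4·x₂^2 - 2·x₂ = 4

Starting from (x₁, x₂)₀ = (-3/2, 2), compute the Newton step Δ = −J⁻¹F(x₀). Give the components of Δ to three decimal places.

(-0.260, 1.518)

At (-3/2, 2): F = (-0.27687, -8.500).
Jacobian J = [[-6·x₁·x₂ + 8·x₁ + exp(x₁), -3·x₁^2 + 4·x₂], [-4·x₁ + 4·x₂, 4·x₁ + 8·x₂ - 2]].
At the point, J = [[6.22313, 1.250], [14.000, 8.000]] (det J = 32.28504).
Solving J·Δ = −F gives Δ = (-0.260, 1.518).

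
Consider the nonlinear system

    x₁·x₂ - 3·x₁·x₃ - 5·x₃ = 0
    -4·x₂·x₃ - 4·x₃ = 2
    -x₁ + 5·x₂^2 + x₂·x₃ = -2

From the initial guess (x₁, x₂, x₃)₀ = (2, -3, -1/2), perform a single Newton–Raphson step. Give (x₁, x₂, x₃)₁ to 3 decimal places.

(0.985, -1.478, -0.130)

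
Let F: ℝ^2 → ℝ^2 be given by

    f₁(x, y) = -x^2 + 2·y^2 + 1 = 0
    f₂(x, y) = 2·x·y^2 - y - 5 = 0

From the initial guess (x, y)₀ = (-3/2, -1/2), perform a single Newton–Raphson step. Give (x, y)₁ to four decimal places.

(0.2143, 1.6964)

At (-3/2, -1/2): F = (-0.7500, -5.2500).
Jacobian J = [[-2·x, 4·y], [2·y^2, 4·x·y - 1]].
At the point, J = [[3.0000, -2.0000], [0.5000, 2.0000]] (det J = 7.0000).
Solving J·Δ = −F gives Δ = (1.7143, 2.1964).
Then the next iterate is (x, y)₁ = (0.2143, 1.6964).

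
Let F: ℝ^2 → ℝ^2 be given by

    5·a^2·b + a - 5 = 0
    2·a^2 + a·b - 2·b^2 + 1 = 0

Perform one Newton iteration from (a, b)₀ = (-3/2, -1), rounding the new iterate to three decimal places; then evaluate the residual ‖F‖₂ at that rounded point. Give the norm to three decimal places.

7.144

At (-3/2, -1): F = (-17.750, 5.000).
Jacobian J = [[10·a·b + 1, 5·a^2], [4·a + b, a - 4·b]].
At the point, J = [[16.000, 11.250], [-7.000, 2.500]] (det J = 118.750).
Solving J·Δ = −F gives Δ = (0.847, 0.373).
Then the next iterate is (a, b)₁ = (-0.653, -0.627).
Re-evaluating at (-0.653, -0.627): F = (-6.98979, 1.47599), so ‖F‖₂ = 7.144.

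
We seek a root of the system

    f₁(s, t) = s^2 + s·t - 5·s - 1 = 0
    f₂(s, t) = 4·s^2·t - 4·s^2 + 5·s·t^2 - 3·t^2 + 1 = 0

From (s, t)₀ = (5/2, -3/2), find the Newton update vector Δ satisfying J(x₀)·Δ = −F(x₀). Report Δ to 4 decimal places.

At (5/2, -3/2): F = (-11.0000, -40.1250).
Jacobian J = [[2·s + t - 5, s], [8·s·t - 8·s + 5·t^2, 4·s^2 + 10·s·t - 6·t]].
At the point, J = [[-1.5000, 2.5000], [-38.7500, -3.5000]] (det J = 102.1250).
Solving J·Δ = −F gives Δ = (-1.3592, 3.5845).

(-1.3592, 3.5845)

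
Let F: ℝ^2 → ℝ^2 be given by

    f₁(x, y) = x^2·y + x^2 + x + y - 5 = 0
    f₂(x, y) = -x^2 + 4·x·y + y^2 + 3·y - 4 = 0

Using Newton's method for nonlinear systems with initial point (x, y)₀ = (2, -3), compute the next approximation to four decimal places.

(0.0000, -3.0000)

At (2, -3): F = (-14.0000, -32.0000).
Jacobian J = [[2·x·y + 2·x + 1, x^2 + 1], [-2·x + 4·y, 4·x + 2·y + 3]].
At the point, J = [[-7.0000, 5.0000], [-16.0000, 5.0000]] (det J = 45.0000).
Solving J·Δ = −F gives Δ = (-2.0000, 0.0000).
Then the next iterate is (x, y)₁ = (0.0000, -3.0000).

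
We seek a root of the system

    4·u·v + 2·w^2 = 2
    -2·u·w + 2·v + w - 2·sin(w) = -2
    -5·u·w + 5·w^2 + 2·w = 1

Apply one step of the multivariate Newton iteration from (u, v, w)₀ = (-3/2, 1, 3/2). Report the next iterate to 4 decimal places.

(-9.2297, -8.1027, -1.8662)

At (-3/2, 1, 3/2): F = (-3.5000, 8.005010, 24.5000).
Jacobian J = [[4·v, 4·u, 4·w], [-2·w, 2, -2·u - 2·cos(w) + 1], [-5·w, 0, -5·u + 10·w + 2]].
At the point, J = [[4.0000, -6.0000, 6.0000], [-3.0000, 2.0000, 3.858526], [-7.5000, 0.0000, 24.5000]] (det J = 18.633652).
Solving J·Δ = −F gives Δ = (-7.7297, -9.1027, -3.3662).
Then the next iterate is (u, v, w)₁ = (-9.2297, -8.1027, -1.8662).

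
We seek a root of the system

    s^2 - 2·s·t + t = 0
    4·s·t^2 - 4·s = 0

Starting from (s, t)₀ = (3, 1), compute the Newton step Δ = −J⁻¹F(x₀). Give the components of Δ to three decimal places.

(-1.000, 0.000)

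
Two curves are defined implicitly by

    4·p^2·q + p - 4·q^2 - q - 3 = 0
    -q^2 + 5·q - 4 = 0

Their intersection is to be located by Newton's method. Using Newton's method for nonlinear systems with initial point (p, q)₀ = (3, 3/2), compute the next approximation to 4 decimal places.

(2.2128, 0.8750)

At (3, 3/2): F = (43.5000, 1.2500).
Jacobian J = [[8·p·q + 1, 4·p^2 - 8·q - 1], [0, -2·q + 5]].
At the point, J = [[37.0000, 23.0000], [0.0000, 2.0000]] (det J = 74.0000).
Solving J·Δ = −F gives Δ = (-0.7872, -0.6250).
Then the next iterate is (p, q)₁ = (2.2128, 0.8750).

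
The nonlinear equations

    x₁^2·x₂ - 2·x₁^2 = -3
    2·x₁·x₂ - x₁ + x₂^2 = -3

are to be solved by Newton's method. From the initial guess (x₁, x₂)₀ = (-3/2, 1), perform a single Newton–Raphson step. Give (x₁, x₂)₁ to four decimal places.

At (-3/2, 1): F = (0.7500, 2.5000).
Jacobian J = [[2·x₁·x₂ - 4·x₁, x₁^2], [2·x₂ - 1, 2·x₁ + 2·x₂]].
At the point, J = [[3.0000, 2.2500], [1.0000, -1.0000]] (det J = -5.2500).
Solving J·Δ = −F gives Δ = (-1.2143, 1.2857).
Then the next iterate is (x₁, x₂)₁ = (-2.7143, 2.2857).

(-2.7143, 2.2857)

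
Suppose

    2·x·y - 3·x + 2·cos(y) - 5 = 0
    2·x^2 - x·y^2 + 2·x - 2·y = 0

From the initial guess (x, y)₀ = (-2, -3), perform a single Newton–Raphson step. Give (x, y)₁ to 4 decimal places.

(-1.2855, -1.7656)

At (-2, -3): F = (11.020015, 28.0000).
Jacobian J = [[2·y - 3, 2·x - 2·sin(y)], [4·x - y^2 + 2, -2·x·y - 2]].
At the point, J = [[-9.0000, -3.717760], [-15.0000, -14.0000]] (det J = 70.233600).
Solving J·Δ = −F gives Δ = (0.7145, 1.2344).
Then the next iterate is (x, y)₁ = (-1.2855, -1.7656).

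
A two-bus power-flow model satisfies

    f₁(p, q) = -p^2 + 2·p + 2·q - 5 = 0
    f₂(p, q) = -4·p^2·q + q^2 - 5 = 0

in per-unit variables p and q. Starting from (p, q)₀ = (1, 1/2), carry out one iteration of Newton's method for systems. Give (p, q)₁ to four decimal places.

At (1, 1/2): F = (-3.0000, -6.7500).
Jacobian J = [[-2·p + 2, 2], [-8·p·q, -4·p^2 + 2·q]].
At the point, J = [[0.0000, 2.0000], [-4.0000, -3.0000]] (det J = 8.0000).
Solving J·Δ = −F gives Δ = (-2.8125, 1.5000).
Then the next iterate is (p, q)₁ = (-1.8125, 2.0000).

(-1.8125, 2.0000)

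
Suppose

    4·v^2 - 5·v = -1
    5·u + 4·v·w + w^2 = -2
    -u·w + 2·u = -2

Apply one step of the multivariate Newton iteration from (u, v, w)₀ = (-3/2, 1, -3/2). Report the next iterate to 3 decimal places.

At (-3/2, 1, -3/2): F = (0.000, -9.250, -3.250).
Jacobian J = [[0, 8·v - 5, 0], [5, 4·w, 4·v + 2·w], [-w + 2, 0, -u]].
At the point, J = [[0.000, 3.000, 0.000], [5.000, -6.000, 1.000], [3.500, 0.000, 1.500]] (det J = -12.000).
Solving J·Δ = −F gives Δ = (2.656, 0.000, -4.031).
Then the next iterate is (u, v, w)₁ = (1.156, 1.000, -5.531).

(1.156, 1.000, -5.531)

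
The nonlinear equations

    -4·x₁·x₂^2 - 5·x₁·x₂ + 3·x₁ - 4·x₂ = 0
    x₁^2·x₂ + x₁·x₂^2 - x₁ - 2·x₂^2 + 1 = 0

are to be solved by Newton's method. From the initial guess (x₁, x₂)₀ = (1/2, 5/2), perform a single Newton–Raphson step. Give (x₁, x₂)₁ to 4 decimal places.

(0.3375, 1.1883)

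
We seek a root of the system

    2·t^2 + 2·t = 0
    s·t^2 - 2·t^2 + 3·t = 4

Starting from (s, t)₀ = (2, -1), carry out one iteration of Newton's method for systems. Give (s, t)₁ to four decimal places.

(9.0000, -1.0000)

At (2, -1): F = (0.0000, -7.0000).
Jacobian J = [[0, 4·t + 2], [t^2, 2·s·t - 4·t + 3]].
At the point, J = [[0.0000, -2.0000], [1.0000, 3.0000]] (det J = 2.0000).
Solving J·Δ = −F gives Δ = (7.0000, 0.0000).
Then the next iterate is (s, t)₁ = (9.0000, -1.0000).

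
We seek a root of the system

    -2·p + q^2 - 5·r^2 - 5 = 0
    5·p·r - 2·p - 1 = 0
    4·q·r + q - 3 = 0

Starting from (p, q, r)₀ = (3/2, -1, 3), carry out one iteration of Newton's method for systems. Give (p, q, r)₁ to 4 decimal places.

(1.0877, -0.3083, 1.2480)

At (3/2, -1, 3): F = (-52.0000, 18.5000, -16.0000).
Jacobian J = [[-2, 2·q, -10·r], [5·r - 2, 0, 5·p], [0, 4·r + 1, 4·q]].
At the point, J = [[-2.0000, -2.0000, -30.0000], [13.0000, 0.0000, 7.5000], [0.0000, 13.0000, -4.0000]] (det J = -4979.0000).
Solving J·Δ = −F gives Δ = (-0.4123, 0.6917, -1.7520).
Then the next iterate is (p, q, r)₁ = (1.0877, -0.3083, 1.2480).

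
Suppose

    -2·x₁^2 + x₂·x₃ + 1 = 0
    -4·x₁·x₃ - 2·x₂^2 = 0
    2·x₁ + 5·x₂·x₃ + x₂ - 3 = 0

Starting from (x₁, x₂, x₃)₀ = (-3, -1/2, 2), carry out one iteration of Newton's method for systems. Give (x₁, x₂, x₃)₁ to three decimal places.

(-1.684, 0.303, 0.785)

At (-3, -1/2, 2): F = (-18.000, 23.500, -14.500).
Jacobian J = [[-4·x₁, x₃, x₂], [-4·x₃, -4·x₂, -4·x₁], [2, 5·x₃ + 1, 5·x₂]].
At the point, J = [[12.000, 2.000, -0.500], [-8.000, 2.000, 12.000], [2.000, 11.000, -2.500]] (det J = -1590.000).
Solving J·Δ = −F gives Δ = (1.316, 0.803, -1.215).
Then the next iterate is (x₁, x₂, x₃)₁ = (-1.684, 0.303, 0.785).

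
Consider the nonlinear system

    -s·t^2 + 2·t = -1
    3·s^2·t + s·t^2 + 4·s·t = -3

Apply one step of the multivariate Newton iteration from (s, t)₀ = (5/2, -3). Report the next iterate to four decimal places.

At (5/2, -3): F = (-27.5000, -60.7500).
Jacobian J = [[-t^2, -2·s·t + 2], [6·s·t + t^2 + 4·t, 3·s^2 + 2·s·t + 4·s]].
At the point, J = [[-9.0000, 17.0000], [-48.0000, 13.7500]] (det J = 692.2500).
Solving J·Δ = −F gives Δ = (-0.9456, 1.1170).
Then the next iterate is (s, t)₁ = (1.5544, -1.8830).

(1.5544, -1.8830)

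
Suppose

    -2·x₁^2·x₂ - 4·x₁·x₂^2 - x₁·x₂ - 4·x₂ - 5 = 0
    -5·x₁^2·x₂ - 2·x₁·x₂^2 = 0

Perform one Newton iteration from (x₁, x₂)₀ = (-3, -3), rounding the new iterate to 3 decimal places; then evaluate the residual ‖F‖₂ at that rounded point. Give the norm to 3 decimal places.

At (-3, -3): F = (160.000, 189.000).
Jacobian J = [[-4·x₁·x₂ - 4·x₂^2 - x₂, -2·x₁^2 - 8·x₁·x₂ - x₁ - 4], [-10·x₁·x₂ - 2·x₂^2, -5·x₁^2 - 4·x₁·x₂]].
At the point, J = [[-69.000, -91.000], [-108.000, -81.000]] (det J = -4239.000).
Solving J·Δ = −F gives Δ = (1.000, 1.000).
Then the next iterate is (x₁, x₂)₁ = (-2.000, -2.000).
Re-evaluating at (-2.000, -2.000): F = (47.000, 56.000), so ‖F‖₂ = 73.110.

73.110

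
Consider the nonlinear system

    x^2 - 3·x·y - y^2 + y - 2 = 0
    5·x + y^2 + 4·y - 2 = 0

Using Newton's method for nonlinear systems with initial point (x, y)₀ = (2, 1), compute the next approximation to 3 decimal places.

At (2, 1): F = (-4.000, 13.000).
Jacobian J = [[2·x - 3·y, -3·x - 2·y + 1], [5, 2·y + 4]].
At the point, J = [[1.000, -7.000], [5.000, 6.000]] (det J = 41.000).
Solving J·Δ = −F gives Δ = (-1.634, -0.805).
Then the next iterate is (x, y)₁ = (0.366, 0.195).

(0.366, 0.195)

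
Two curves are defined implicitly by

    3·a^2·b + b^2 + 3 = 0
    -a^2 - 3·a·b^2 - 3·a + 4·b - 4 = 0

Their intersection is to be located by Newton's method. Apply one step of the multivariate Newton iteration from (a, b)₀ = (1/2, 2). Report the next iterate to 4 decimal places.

(0.4873, 0.2266)

At (1/2, 2): F = (8.5000, -3.7500).
Jacobian J = [[6·a·b, 3·a^2 + 2·b], [-2·a - 3·b^2 - 3, -6·a·b + 4]].
At the point, J = [[6.0000, 4.7500], [-16.0000, -2.0000]] (det J = 64.0000).
Solving J·Δ = −F gives Δ = (-0.0127, -1.7734).
Then the next iterate is (a, b)₁ = (0.4873, 0.2266).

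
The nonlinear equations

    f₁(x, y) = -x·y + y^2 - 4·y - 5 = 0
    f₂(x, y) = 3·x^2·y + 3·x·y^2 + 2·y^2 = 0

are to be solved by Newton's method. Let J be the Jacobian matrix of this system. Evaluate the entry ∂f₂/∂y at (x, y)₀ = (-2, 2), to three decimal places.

-4.000

∂f₂/∂y = 3·x^2 + 6·x·y + 4·y.
At (-2, 2) this is -4.000.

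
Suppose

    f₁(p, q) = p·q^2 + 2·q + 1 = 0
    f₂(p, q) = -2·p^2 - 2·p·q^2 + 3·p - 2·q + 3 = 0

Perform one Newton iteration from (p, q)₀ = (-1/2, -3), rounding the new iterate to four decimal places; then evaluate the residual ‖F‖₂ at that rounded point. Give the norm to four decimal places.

At (-1/2, -3): F = (-9.5000, 16.0000).
Jacobian J = [[q^2, 2·p·q + 2], [-4·p - 2·q^2 + 3, -4·p·q - 2]].
At the point, J = [[9.0000, 5.0000], [-13.0000, -8.0000]] (det J = -7.0000).
Solving J·Δ = −F gives Δ = (-0.5714, 2.9286).
Then the next iterate is (p, q)₁ = (-1.0714, -0.0714).
Re-evaluating at (-1.0714, -0.0714): F = (0.851738, -2.356272), so ‖F‖₂ = 2.5055.

2.5055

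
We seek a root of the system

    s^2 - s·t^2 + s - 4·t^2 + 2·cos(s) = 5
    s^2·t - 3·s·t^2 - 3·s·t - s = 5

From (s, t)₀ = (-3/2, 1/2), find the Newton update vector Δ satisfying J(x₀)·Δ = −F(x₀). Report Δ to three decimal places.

At (-3/2, 1/2): F = (-4.73353, 1.000).
Jacobian J = [[2·s - t^2 - 2·sin(s) + 1, -2·s·t - 8·t], [2·s·t - 3·t^2 - 3·t - 1, s^2 - 6·s·t - 3·s]].
At the point, J = [[-0.25501, -2.500], [-4.750, 11.250]] (det J = -14.74386).
Solving J·Δ = −F gives Δ = (-3.442, -1.542).

(-3.442, -1.542)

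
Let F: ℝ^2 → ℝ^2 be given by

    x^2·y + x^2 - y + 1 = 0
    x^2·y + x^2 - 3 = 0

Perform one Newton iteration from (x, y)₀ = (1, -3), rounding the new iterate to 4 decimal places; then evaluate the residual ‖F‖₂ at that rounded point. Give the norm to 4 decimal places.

11.6673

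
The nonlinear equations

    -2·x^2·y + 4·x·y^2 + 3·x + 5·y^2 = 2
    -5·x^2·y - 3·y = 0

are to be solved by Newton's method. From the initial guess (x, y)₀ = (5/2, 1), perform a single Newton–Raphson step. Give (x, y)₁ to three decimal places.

(1.898, 0.440)

At (5/2, 1): F = (8.000, -34.250).
Jacobian J = [[-4·x·y + 4·y^2 + 3, -2·x^2 + 8·x·y + 10·y], [-10·x·y, -5·x^2 - 3]].
At the point, J = [[-3.000, 17.500], [-25.000, -34.250]] (det J = 540.250).
Solving J·Δ = −F gives Δ = (-0.602, -0.560).
Then the next iterate is (x, y)₁ = (1.898, 0.440).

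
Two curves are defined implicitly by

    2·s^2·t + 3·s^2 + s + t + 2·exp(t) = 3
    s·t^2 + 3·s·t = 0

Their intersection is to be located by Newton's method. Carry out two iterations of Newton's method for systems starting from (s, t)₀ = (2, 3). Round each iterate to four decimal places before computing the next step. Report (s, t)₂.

(0.1810, 1.7024)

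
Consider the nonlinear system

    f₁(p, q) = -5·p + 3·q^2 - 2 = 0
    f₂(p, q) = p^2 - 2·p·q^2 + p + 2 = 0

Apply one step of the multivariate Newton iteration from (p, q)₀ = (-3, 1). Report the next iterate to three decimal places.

At (-3, 1): F = (16.000, 14.000).
Jacobian J = [[-5, 6·q], [2·p - 2·q^2 + 1, -4·p·q]].
At the point, J = [[-5.000, 6.000], [-7.000, 12.000]] (det J = -18.000).
Solving J·Δ = −F gives Δ = (6.000, 2.333).
Then the next iterate is (p, q)₁ = (3.000, 3.333).

(3.000, 3.333)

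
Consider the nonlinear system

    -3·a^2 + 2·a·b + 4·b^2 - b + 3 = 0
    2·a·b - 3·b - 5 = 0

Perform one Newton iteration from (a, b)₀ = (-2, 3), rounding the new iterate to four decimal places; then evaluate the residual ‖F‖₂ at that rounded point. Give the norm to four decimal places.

8.5786

At (-2, 3): F = (12.0000, -26.0000).
Jacobian J = [[-6·a + 2·b, 2·a + 8·b - 1], [2·b, 2·a - 3]].
At the point, J = [[18.0000, 19.0000], [6.0000, -7.0000]] (det J = -240.0000).
Solving J·Δ = −F gives Δ = (1.7083, -2.2500).
Then the next iterate is (a, b)₁ = (-0.2917, 0.7500).
Re-evaluating at (-0.2917, 0.7500): F = (3.807183, -7.687550), so ‖F‖₂ = 8.5786.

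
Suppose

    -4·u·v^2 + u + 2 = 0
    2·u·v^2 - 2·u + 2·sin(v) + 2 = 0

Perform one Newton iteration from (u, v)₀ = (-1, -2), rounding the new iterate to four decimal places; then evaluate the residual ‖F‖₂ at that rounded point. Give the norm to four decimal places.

68.5061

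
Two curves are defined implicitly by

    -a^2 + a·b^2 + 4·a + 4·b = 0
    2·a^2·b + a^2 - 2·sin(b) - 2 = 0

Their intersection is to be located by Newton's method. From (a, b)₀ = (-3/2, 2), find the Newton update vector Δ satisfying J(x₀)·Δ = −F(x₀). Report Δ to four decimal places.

At (-3/2, 2): F = (-6.2500, 7.431405).
Jacobian J = [[-2·a + b^2 + 4, 2·a·b + 4], [4·a·b + 2·a, 2·a^2 - 2·cos(b)]].
At the point, J = [[11.0000, -2.0000], [-15.0000, 5.332294]] (det J = 28.655230).
Solving J·Δ = −F gives Δ = (0.6444, 0.4189).

(0.6444, 0.4189)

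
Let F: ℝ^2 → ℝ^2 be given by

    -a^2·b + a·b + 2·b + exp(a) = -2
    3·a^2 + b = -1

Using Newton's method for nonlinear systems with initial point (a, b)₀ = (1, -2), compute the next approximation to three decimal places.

(0.549, -1.296)

At (1, -2): F = (0.71828, 2.000).
Jacobian J = [[-2·a·b + b + exp(a), -a^2 + a + 2], [6·a, 1]].
At the point, J = [[4.71828, 2.000], [6.000, 1.000]] (det J = -7.28172).
Solving J·Δ = −F gives Δ = (-0.451, 0.704).
Then the next iterate is (a, b)₁ = (0.549, -1.296).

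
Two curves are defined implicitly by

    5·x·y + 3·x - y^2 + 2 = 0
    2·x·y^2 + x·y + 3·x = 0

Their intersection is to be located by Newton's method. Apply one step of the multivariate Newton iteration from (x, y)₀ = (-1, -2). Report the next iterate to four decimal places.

At (-1, -2): F = (5.0000, -9.0000).
Jacobian J = [[5·y + 3, 5·x - 2·y], [2·y^2 + y + 3, 4·x·y + x]].
At the point, J = [[-7.0000, -1.0000], [9.0000, 7.0000]] (det J = -40.0000).
Solving J·Δ = −F gives Δ = (0.6500, 0.4500).
Then the next iterate is (x, y)₁ = (-0.3500, -1.5500).

(-0.3500, -1.5500)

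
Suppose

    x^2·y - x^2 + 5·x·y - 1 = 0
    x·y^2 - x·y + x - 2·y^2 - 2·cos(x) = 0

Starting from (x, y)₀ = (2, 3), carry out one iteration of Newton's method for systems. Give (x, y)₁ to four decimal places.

(1.8250, 0.6446)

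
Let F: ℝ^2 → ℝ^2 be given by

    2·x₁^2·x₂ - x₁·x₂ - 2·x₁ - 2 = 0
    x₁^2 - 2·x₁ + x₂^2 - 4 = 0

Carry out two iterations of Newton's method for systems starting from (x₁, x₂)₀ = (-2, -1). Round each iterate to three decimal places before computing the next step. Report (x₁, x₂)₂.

At (-2, -1): F = (-8.000, 5.000).
Jacobian J = [[4·x₁·x₂ - x₂ - 2, 2·x₁^2 - x₁], [2·x₁ - 2, 2·x₂]].
At the point, J = [[7.000, 10.000], [-6.000, -2.000]] (det J = 46.000).
Solving J·Δ = −F gives Δ = (0.739, 0.283).
Then the next iterate is (x₁, x₂)₁ = (-1.261, -0.717).
Round to (-1.261, -0.717) and repeat: F = (-2.66237, 0.62621), J = [[2.33355, 4.44124], [-4.522, -1.434]].
Δ = (-0.062, 0.632), so (x₁, x₂)₂ = (-1.323, -0.085).

(-1.323, -0.085)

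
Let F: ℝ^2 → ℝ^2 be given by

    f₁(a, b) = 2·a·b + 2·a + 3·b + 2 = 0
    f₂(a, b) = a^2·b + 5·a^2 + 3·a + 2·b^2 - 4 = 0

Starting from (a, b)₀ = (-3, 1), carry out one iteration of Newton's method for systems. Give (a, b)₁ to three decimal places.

At (-3, 1): F = (-7.000, 43.000).
Jacobian J = [[2·b + 2, 2·a + 3], [2·a·b + 10·a + 3, a^2 + 4·b]].
At the point, J = [[4.000, -3.000], [-33.000, 13.000]] (det J = -47.000).
Solving J·Δ = −F gives Δ = (0.809, -1.255).
Then the next iterate is (a, b)₁ = (-2.191, -0.255).

(-2.191, -0.255)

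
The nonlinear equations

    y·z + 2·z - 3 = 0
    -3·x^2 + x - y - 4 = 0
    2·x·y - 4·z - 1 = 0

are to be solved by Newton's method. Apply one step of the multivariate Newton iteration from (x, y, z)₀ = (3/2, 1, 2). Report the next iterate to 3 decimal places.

At (3/2, 1, 2): F = (3.000, -10.250, -6.000).
Jacobian J = [[0, z, y + 2], [-6·x + 1, -1, 0], [2·y, 2·x, -4]].
At the point, J = [[0.000, 2.000, 3.000], [-8.000, -1.000, 0.000], [2.000, 3.000, -4.000]] (det J = -130.000).
Solving J·Δ = −F gives Δ = (-1.387, 0.842, -1.562).
Then the next iterate is (x, y, z)₁ = (0.113, 1.842, 0.438).

(0.113, 1.842, 0.438)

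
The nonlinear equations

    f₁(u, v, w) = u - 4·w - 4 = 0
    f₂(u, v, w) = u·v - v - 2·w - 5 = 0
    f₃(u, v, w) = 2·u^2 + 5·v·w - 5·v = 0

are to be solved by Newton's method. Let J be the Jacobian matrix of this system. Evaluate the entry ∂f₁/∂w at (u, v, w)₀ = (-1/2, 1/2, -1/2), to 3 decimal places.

-4.000

∂f₁/∂w = -4.
At (-1/2, 1/2, -1/2) this is -4.000.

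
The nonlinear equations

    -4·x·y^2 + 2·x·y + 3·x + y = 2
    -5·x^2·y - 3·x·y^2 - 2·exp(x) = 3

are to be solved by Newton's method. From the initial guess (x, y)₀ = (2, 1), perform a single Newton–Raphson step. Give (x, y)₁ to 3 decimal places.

(0.853, 0.987)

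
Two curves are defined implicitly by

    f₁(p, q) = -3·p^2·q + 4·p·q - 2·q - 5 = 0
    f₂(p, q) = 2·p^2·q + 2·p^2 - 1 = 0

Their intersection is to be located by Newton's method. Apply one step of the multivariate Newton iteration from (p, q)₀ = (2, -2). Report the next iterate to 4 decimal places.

(1.9750, -0.9000)

At (2, -2): F = (7.0000, -9.0000).
Jacobian J = [[-6·p·q + 4·q, -3·p^2 + 4·p - 2], [4·p·q + 4·p, 2·p^2]].
At the point, J = [[16.0000, -6.0000], [-8.0000, 8.0000]] (det J = 80.0000).
Solving J·Δ = −F gives Δ = (-0.0250, 1.1000).
Then the next iterate is (p, q)₁ = (1.9750, -0.9000).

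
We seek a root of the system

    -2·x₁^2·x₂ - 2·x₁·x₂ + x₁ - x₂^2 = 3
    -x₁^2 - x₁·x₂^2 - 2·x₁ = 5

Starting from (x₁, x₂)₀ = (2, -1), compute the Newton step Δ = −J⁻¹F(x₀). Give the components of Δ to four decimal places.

At (2, -1): F = (10.0000, -15.0000).
Jacobian J = [[-4·x₁·x₂ - 2·x₂ + 1, -2·x₁^2 - 2·x₁ - 2·x₂], [-2·x₁ - x₂^2 - 2, -2·x₁·x₂]].
At the point, J = [[11.0000, -10.0000], [-7.0000, 4.0000]] (det J = -26.0000).
Solving J·Δ = −F gives Δ = (-4.2308, -3.6538).

(-4.2308, -3.6538)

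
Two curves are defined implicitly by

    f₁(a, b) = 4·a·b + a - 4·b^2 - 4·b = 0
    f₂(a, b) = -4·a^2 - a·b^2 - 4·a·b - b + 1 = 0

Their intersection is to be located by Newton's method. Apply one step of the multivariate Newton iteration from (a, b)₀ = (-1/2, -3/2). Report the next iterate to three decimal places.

(-0.443, -1.369)

At (-1/2, -3/2): F = (-0.500, -0.375).
Jacobian J = [[4·b + 1, 4·a - 8·b - 4], [-8·a - b^2 - 4·b, -2·a·b - 4·a - 1]].
At the point, J = [[-5.000, 6.000], [7.750, -0.500]] (det J = -44.000).
Solving J·Δ = −F gives Δ = (0.057, 0.131).
Then the next iterate is (a, b)₁ = (-0.443, -1.369).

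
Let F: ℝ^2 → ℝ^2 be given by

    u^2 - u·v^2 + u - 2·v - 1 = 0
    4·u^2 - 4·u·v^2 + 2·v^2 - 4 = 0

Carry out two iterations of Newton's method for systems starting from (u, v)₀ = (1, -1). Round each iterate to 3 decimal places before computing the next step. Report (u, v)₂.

At (1, -1): F = (2.000, -2.000).
Jacobian J = [[2·u - v^2 + 1, -2·u·v - 2], [8·u - 4·v^2, -8·u·v + 4·v]].
At the point, J = [[2.000, 0.000], [4.000, 4.000]] (det J = 8.000).
Solving J·Δ = −F gives Δ = (-1.000, 1.500).
Then the next iterate is (u, v)₁ = (0.000, 0.500).
Round to (0.000, 0.500) and repeat: F = (-2.000, -3.500), J = [[0.750, -2.000], [-1.000, 2.000]].
Δ = (-22.000, -9.250), so (u, v)₂ = (-22.000, -8.750).

(-22.000, -8.750)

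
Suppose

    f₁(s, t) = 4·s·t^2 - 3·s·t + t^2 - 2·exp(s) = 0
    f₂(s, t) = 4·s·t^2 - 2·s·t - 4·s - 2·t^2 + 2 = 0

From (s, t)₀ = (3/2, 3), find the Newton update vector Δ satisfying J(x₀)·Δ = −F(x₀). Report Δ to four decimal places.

(-0.0188, -1.0719)

At (3/2, 3): F = (40.536622, 23.0000).
Jacobian J = [[4·t^2 - 3·t - 2·exp(s), 8·s·t - 3·s + 2·t], [4·t^2 - 2·t - 4, 8·s·t - 2·s - 4·t]].
At the point, J = [[18.036622, 37.5000], [26.0000, 21.0000]] (det J = -596.230941).
Solving J·Δ = −F gives Δ = (-0.0188, -1.0719).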